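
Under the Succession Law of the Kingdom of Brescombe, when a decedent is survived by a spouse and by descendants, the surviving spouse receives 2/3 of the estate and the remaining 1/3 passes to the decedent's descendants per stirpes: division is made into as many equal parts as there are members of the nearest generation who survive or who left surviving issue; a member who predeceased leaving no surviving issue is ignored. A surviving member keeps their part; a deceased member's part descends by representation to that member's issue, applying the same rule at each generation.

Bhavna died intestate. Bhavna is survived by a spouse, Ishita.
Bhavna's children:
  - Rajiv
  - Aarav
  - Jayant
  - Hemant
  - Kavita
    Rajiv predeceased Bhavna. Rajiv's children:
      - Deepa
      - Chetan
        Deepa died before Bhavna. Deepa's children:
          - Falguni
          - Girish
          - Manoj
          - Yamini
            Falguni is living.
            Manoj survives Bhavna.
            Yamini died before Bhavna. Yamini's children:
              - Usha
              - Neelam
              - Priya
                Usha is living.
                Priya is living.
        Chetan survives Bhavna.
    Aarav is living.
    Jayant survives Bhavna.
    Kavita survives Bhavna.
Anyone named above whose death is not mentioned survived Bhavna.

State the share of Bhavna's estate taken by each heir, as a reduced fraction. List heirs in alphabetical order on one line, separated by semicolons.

Ishita, as surviving spouse, takes 2/3.
The remaining 1/3 passes to Bhavna's descendants per stirpes.
The 1/3 is divided into 5 equal shares of 1/15 among Rajiv, Aarav, Jayant, Hemant, Kavita.
Rajiv predeceased; the 1/15 allotted to Rajiv's branch passes to Rajiv's issue by representation.
The 1/15 is divided into 2 equal shares of 1/30 among Deepa, Chetan.
Deepa predeceased; the 1/30 allotted to Deepa's branch passes to Deepa's issue by representation.
The 1/30 is divided into 4 equal shares of 1/120 among Falguni, Girish, Manoj, Yamini.
Falguni is living and takes 1/120.
Girish is living and takes 1/120.
Manoj is living and takes 1/120.
Yamini predeceased; the 1/120 allotted to Yamini's branch passes to Yamini's issue by representation.
The 1/120 is divided into 3 equal shares of 1/360 among Usha, Neelam, Priya.
Usha is living and takes 1/360.
Neelam is living and takes 1/360.
Priya is living and takes 1/360.
Chetan is living and takes 1/30.
Aarav is living and takes 1/15.
Jayant is living and takes 1/15.
Hemant is living and takes 1/15.
Kavita is living and takes 1/15.

Aarav 1/15; Chetan 1/30; Falguni 1/120; Girish 1/120; Hemant 1/15; Ishita 2/3; Jayant 1/15; Kavita 1/15; Manoj 1/120; Neelam 1/360; Priya 1/360; Usha 1/360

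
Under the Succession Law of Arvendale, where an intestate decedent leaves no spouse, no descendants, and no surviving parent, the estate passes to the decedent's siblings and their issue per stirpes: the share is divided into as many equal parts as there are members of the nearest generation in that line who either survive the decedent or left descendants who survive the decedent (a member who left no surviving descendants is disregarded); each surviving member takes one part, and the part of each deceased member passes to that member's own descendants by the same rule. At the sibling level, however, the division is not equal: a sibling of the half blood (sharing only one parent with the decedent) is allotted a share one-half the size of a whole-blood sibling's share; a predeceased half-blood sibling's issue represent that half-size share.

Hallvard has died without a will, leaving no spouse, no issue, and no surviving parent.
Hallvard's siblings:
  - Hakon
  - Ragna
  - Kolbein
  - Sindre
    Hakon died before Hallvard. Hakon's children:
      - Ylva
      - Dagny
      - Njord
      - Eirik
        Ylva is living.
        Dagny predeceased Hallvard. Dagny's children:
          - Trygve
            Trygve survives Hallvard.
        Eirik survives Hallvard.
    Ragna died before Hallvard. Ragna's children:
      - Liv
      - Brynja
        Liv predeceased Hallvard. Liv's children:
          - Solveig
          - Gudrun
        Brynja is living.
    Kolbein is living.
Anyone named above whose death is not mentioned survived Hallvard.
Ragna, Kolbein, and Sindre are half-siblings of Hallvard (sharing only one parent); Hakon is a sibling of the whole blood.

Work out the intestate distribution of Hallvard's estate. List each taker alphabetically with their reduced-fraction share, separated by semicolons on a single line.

No spouse, descendants, or parent survives, so the estate passes to Hallvard's siblings per stirpes.
Half-blood siblings count for one-half the weight of whole-blood siblings at the initial division.
Dividing 1 in proportion to weights (total weight 5/2): Hakon (weight 1) → 2/5; Ragna (weight 1/2) → 1/5; Kolbein (weight 1/2) → 1/5; Sindre (weight 1/2) → 1/5.
Hakon predeceased; the 2/5 allotted to Hakon's branch passes to Hakon's issue by representation.
The 2/5 is divided into 4 equal shares of 1/10 among Ylva, Dagny, Njord, Eirik.
Ylva is living and takes 1/10.
Dagny predeceased; the 1/10 allotted to Dagny's branch passes to Dagny's issue by representation.
Trygve is the sole taker at this level and receives the full 1/10.
Njord is living and takes 1/10.
Eirik is living and takes 1/10.
Ragna predeceased; the 1/5 allotted to Ragna's branch passes to Ragna's issue by representation.
The 1/5 is divided into 2 equal shares of 1/10 among Liv, Brynja.
Liv predeceased; the 1/10 allotted to Liv's branch passes to Liv's issue by representation.
The 1/10 is divided into 2 equal shares of 1/20 among Solveig, Gudrun.
Solveig is living and takes 1/20.
Gudrun is living and takes 1/20.
Brynja is living and takes 1/10.
Kolbein is living and takes 1/5.
Sindre is living and takes 1/5.

Brynja 1/10; Eirik 1/10; Gudrun 1/20; Kolbein 1/5; Njord 1/10; Sindre 1/5; Solveig 1/20; Trygve 1/10; Ylva 1/10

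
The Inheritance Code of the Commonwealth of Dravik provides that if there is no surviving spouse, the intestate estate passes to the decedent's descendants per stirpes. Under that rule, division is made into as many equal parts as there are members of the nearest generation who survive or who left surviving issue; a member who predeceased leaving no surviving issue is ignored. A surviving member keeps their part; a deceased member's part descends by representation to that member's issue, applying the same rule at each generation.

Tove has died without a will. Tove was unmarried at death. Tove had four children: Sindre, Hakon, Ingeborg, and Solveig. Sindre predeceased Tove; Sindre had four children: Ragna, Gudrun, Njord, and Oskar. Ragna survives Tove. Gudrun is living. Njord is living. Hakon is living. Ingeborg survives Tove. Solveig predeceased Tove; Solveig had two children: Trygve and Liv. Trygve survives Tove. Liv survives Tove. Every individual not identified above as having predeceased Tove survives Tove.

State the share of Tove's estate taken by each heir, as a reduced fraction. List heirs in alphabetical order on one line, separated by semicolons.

There is no surviving spouse, so the entire estate passes to Tove's descendants per stirpes.
The estate is divided into 4 equal shares of 1/4 among Sindre, Hakon, Ingeborg, Solveig.
Sindre predeceased; the 1/4 allotted to Sindre's branch passes to Sindre's issue by representation.
The 1/4 is divided into 4 equal shares of 1/16 among Ragna, Gudrun, Njord, Oskar.
Ragna is living and takes 1/16.
Gudrun is living and takes 1/16.
Njord is living and takes 1/16.
Oskar is living and takes 1/16.
Hakon is living and takes 1/4.
Ingeborg is living and takes 1/4.
Solveig predeceased; the 1/4 allotted to Solveig's branch passes to Solveig's issue by representation.
The 1/4 is divided into 2 equal shares of 1/8 among Trygve, Liv.
Trygve is living and takes 1/8.
Liv is living and takes 1/8.

Gudrun 1/16; Hakon 1/4; Ingeborg 1/4; Liv 1/8; Njord 1/16; Oskar 1/16; Ragna 1/16; Trygve 1/8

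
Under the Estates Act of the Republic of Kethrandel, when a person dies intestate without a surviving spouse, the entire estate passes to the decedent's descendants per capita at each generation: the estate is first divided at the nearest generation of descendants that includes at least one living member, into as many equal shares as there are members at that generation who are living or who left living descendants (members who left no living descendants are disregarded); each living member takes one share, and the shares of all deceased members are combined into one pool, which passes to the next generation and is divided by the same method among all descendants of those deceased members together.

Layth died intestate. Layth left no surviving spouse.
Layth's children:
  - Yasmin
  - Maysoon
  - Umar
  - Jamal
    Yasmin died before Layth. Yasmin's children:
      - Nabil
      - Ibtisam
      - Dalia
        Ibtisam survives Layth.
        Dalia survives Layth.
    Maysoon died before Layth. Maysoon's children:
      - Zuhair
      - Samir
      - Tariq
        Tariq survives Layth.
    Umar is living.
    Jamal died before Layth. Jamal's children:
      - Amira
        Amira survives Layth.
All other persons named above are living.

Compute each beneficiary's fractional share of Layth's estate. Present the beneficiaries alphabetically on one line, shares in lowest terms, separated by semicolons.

Amira 3/28; Dalia 3/28; Ibtisam 3/28; Nabil 3/28; Samir 3/28; Tariq 3/28; Umar 1/4; Zuhair 3/28

There is no surviving spouse, so the entire estate passes to Layth's descendants per capita at each generation.
At generation 1 (Yasmin, Maysoon, Umar, Jamal) there are 4 shares of (1)/4 = 1/4 each.
Living: Umar — each takes 1/4.
Deceased: Yasmin, Maysoon, and Jamal. Their combined 3/4 is pooled and carried to generation 2.
At generation 2 (Nabil, Ibtisam, Dalia, Zuhair, Samir, Tariq, Amira) there are 7 shares of (3/4)/7 = 3/28 each.
Living: Nabil, Ibtisam, Dalia, Zuhair, Samir, Tariq, and Amira — each takes 3/28.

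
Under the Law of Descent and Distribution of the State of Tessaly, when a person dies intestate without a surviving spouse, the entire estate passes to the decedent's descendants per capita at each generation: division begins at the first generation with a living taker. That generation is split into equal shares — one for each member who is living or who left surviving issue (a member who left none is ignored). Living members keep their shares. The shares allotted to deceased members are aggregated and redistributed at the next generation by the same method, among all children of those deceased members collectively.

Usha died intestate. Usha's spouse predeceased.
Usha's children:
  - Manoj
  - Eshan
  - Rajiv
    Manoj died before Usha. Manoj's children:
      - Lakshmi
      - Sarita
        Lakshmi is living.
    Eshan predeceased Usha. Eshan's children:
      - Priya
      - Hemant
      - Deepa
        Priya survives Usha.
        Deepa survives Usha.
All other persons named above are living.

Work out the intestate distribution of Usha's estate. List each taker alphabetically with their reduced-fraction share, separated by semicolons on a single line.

Deepa 2/15; Hemant 2/15; Lakshmi 2/15; Priya 2/15; Rajiv 1/3; Sarita 2/15

There is no surviving spouse, so the entire estate passes to Usha's descendants per capita at each generation.
At generation 1 (Manoj, Eshan, Rajiv) there are 3 shares of (1)/3 = 1/3 each.
Living: Rajiv — each takes 1/3.
Deceased: Manoj and Eshan. Their combined 2/3 is pooled and carried to generation 2.
At generation 2 (Lakshmi, Sarita, Priya, Hemant, Deepa) there are 5 shares of (2/3)/5 = 2/15 each.
Living: Lakshmi, Sarita, Priya, Hemant, and Deepa — each takes 2/15.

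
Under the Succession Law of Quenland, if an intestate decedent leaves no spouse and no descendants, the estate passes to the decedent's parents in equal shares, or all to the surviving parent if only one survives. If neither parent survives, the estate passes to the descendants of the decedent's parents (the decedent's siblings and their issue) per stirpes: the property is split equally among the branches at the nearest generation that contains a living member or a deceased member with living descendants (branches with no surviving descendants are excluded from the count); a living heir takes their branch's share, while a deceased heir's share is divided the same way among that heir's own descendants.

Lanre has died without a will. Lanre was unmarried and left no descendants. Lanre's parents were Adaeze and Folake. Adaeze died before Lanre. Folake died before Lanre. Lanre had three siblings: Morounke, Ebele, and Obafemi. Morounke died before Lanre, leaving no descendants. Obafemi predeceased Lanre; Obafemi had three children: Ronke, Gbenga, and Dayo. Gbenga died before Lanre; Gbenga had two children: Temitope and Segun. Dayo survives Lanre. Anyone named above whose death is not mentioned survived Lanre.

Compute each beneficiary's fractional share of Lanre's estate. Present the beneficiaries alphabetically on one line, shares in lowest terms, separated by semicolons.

Neither parent survives and there are no descendants, so the estate passes to Lanre's siblings and their issue per stirpes.
Morounke left no surviving issue, so that branch lapses and is disregarded.
The estate is divided into 2 equal shares of 1/2 among Ebele, Obafemi.
Ebele is living and takes 1/2.
Obafemi predeceased; the 1/2 allotted to Obafemi's branch passes to Obafemi's issue by representation.
The 1/2 is divided into 3 equal shares of 1/6 among Ronke, Gbenga, Dayo.
Ronke is living and takes 1/6.
Gbenga predeceased; the 1/6 allotted to Gbenga's branch passes to Gbenga's issue by representation.
The 1/6 is divided into 2 equal shares of 1/12 among Temitope, Segun.
Temitope is living and takes 1/12.
Segun is living and takes 1/12.
Dayo is living and takes 1/6.

Dayo 1/6; Ebele 1/2; Ronke 1/6; Segun 1/12; Temitope 1/12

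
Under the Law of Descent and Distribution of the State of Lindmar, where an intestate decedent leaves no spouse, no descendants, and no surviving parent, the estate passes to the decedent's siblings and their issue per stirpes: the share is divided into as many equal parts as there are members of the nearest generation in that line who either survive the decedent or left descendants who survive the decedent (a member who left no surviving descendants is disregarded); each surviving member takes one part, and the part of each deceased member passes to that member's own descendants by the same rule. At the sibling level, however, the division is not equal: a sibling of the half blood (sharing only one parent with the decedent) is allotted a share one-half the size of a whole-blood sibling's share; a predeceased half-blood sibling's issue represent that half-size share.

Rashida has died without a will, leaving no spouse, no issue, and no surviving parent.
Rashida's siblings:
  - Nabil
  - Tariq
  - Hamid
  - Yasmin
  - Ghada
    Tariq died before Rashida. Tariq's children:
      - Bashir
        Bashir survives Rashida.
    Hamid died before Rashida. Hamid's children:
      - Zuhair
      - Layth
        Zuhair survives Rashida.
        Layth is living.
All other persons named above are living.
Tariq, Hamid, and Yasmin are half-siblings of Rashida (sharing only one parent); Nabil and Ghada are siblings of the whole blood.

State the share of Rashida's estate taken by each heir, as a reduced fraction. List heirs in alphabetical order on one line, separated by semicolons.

Bashir 1/7; Ghada 2/7; Layth 1/14; Nabil 2/7; Yasmin 1/7; Zuhair 1/14

No spouse, descendants, or parent survives, so the estate passes to Rashida's siblings per stirpes.
Half-blood siblings count for one-half the weight of whole-blood siblings at the initial division.
Dividing 1 in proportion to weights (total weight 7/2): Nabil (weight 1) → 2/7; Tariq (weight 1/2) → 1/7; Hamid (weight 1/2) → 1/7; Yasmin (weight 1/2) → 1/7; Ghada (weight 1) → 2/7.
Nabil is living and takes 2/7.
Tariq predeceased; the 1/7 allotted to Tariq's branch passes to Tariq's issue by representation.
Bashir is the sole taker at this level and receives the full 1/7.
Hamid predeceased; the 1/7 allotted to Hamid's branch passes to Hamid's issue by representation.
The 1/7 is divided into 2 equal shares of 1/14 among Zuhair, Layth.
Zuhair is living and takes 1/14.
Layth is living and takes 1/14.
Yasmin is living and takes 1/7.
Ghada is living and takes 2/7.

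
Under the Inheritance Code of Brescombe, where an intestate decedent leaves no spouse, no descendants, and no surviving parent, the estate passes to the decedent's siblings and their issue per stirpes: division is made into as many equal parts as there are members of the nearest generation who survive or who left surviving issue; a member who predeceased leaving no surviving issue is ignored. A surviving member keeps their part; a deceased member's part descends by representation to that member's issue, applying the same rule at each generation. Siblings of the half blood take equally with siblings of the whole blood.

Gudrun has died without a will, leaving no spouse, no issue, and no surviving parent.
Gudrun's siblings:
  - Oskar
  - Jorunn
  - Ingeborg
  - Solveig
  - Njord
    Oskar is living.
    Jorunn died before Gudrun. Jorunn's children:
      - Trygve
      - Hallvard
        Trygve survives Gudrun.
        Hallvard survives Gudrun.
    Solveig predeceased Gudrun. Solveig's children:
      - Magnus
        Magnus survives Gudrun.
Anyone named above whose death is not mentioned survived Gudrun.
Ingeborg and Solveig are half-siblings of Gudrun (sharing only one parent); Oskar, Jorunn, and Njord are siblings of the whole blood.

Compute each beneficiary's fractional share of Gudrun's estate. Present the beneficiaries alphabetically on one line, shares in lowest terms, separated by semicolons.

Hallvard 1/10; Ingeborg 1/5; Magnus 1/5; Njord 1/5; Oskar 1/5; Trygve 1/10

No spouse, descendants, or parent survives, so the estate passes to Gudrun's siblings per stirpes.
Half-blood and whole-blood siblings take equally under the stated rule.
The estate is divided into 5 equal shares of 1/5 among Oskar, Jorunn, Ingeborg, Solveig, Njord.
Oskar is living and takes 1/5.
Jorunn predeceased; the 1/5 allotted to Jorunn's branch passes to Jorunn's issue by representation.
The 1/5 is divided into 2 equal shares of 1/10 among Trygve, Hallvard.
Trygve is living and takes 1/10.
Hallvard is living and takes 1/10.
Ingeborg is living and takes 1/5.
Solveig predeceased; the 1/5 allotted to Solveig's branch passes to Solveig's issue by representation.
Magnus is the sole taker at this level and receives the full 1/5.
Njord is living and takes 1/5.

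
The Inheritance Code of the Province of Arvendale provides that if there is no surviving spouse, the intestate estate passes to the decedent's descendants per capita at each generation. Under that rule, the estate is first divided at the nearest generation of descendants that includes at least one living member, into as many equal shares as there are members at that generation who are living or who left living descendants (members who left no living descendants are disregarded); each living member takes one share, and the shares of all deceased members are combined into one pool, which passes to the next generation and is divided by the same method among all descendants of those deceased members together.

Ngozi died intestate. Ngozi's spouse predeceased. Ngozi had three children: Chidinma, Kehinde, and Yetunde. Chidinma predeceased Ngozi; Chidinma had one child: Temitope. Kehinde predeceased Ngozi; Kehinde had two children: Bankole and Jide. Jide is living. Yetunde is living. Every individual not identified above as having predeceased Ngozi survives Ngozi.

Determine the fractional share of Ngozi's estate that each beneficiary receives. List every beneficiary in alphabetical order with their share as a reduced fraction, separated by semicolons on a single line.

There is no surviving spouse, so the entire estate passes to Ngozi's descendants per capita at each generation.
At generation 1 (Chidinma, Kehinde, Yetunde) there are 3 shares of (1)/3 = 1/3 each.
Living: Yetunde — each takes 1/3.
Deceased: Chidinma and Kehinde. Their combined 2/3 is pooled and carried to generation 2.
At generation 2 (Temitope, Bankole, Jide) there are 3 shares of (2/3)/3 = 2/9 each.
Living: Temitope, Bankole, and Jide — each takes 2/9.

Bankole 2/9; Jide 2/9; Temitope 2/9; Yetunde 1/3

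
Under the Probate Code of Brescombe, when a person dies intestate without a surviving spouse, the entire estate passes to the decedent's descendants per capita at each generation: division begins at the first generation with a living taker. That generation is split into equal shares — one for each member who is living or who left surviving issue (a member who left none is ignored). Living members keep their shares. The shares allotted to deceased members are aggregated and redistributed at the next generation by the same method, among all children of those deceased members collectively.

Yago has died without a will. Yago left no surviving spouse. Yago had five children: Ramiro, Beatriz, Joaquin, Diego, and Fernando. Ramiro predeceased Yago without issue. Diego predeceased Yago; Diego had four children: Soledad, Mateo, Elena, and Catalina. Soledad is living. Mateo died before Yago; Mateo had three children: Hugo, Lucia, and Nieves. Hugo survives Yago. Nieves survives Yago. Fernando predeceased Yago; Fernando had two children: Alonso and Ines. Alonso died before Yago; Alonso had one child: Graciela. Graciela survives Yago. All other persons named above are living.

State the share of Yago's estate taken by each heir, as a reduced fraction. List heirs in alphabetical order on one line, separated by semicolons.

Beatriz 1/4; Catalina 1/12; Elena 1/12; Graciela 1/24; Hugo 1/24; Ines 1/12; Joaquin 1/4; Lucia 1/24; Nieves 1/24; Soledad 1/12

There is no surviving spouse, so the entire estate passes to Yago's descendants per capita at each generation.
At generation 1 (Beatriz, Joaquin, Diego, Fernando) there are 4 shares of (1)/4 = 1/4 each.
Living: Beatriz and Joaquin — each takes 1/4.
Deceased: Diego and Fernando. Their combined 1/2 is pooled and carried to generation 2.
At generation 2 (Soledad, Mateo, Elena, Catalina, Alonso, Ines) there are 6 shares of (1/2)/6 = 1/12 each.
Living: Soledad, Elena, Catalina, and Ines — each takes 1/12.
Deceased: Mateo and Alonso. Their combined 1/6 is pooled and carried to generation 3.
At generation 3 (Hugo, Lucia, Nieves, Graciela) there are 4 shares of (1/6)/4 = 1/24 each.
Living: Hugo, Lucia, Nieves, and Graciela — each takes 1/24.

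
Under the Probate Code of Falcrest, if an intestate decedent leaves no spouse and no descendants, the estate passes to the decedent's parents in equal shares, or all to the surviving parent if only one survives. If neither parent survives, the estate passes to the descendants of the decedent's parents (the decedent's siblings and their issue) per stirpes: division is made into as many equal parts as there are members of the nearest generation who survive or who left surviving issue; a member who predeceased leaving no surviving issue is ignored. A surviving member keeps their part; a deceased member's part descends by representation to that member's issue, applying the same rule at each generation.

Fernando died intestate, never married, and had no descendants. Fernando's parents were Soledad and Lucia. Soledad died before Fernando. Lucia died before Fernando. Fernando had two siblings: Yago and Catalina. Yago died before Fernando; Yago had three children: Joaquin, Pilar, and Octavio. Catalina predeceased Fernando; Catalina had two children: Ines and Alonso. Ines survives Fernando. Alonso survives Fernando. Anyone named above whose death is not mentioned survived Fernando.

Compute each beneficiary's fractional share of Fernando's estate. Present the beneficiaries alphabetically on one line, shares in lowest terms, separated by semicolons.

Alonso 1/4; Ines 1/4; Joaquin 1/6; Octavio 1/6; Pilar 1/6

Neither parent survives and there are no descendants, so the estate passes to Fernando's siblings and their issue per stirpes.
The estate is divided into 2 equal shares of 1/2 among Yago, Catalina.
Yago predeceased; the 1/2 allotted to Yago's branch passes to Yago's issue by representation.
The 1/2 is divided into 3 equal shares of 1/6 among Joaquin, Pilar, Octavio.
Joaquin is living and takes 1/6.
Pilar is living and takes 1/6.
Octavio is living and takes 1/6.
Catalina predeceased; the 1/2 allotted to Catalina's branch passes to Catalina's issue by representation.
The 1/2 is divided into 2 equal shares of 1/4 among Ines, Alonso.
Ines is living and takes 1/4.
Alonso is living and takes 1/4.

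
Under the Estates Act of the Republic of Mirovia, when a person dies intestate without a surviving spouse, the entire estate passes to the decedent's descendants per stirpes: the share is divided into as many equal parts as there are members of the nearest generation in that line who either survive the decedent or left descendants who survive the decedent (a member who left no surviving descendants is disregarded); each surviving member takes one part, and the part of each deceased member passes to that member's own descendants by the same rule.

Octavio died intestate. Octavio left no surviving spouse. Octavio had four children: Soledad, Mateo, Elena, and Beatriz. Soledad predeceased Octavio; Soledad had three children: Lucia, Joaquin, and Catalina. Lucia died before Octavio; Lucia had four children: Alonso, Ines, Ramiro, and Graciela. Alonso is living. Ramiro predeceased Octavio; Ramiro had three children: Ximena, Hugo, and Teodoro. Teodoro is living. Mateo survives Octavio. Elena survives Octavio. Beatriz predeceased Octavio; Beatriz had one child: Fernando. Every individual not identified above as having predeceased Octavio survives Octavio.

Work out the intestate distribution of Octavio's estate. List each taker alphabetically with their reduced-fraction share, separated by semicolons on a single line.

Alonso 1/48; Catalina 1/12; Elena 1/4; Fernando 1/4; Graciela 1/48; Hugo 1/144; Ines 1/48; Joaquin 1/12; Mateo 1/4; Teodoro 1/144; Ximena 1/144

There is no surviving spouse, so the entire estate passes to Octavio's descendants per stirpes.
The estate is divided into 4 equal shares of 1/4 among Soledad, Mateo, Elena, Beatriz.
Soledad predeceased; the 1/4 allotted to Soledad's branch passes to Soledad's issue by representation.
The 1/4 is divided into 3 equal shares of 1/12 among Lucia, Joaquin, Catalina.
Lucia predeceased; the 1/12 allotted to Lucia's branch passes to Lucia's issue by representation.
The 1/12 is divided into 4 equal shares of 1/48 among Alonso, Ines, Ramiro, Graciela.
Alonso is living and takes 1/48.
Ines is living and takes 1/48.
Ramiro predeceased; the 1/48 allotted to Ramiro's branch passes to Ramiro's issue by representation.
The 1/48 is divided into 3 equal shares of 1/144 among Ximena, Hugo, Teodoro.
Ximena is living and takes 1/144.
Hugo is living and takes 1/144.
Teodoro is living and takes 1/144.
Graciela is living and takes 1/48.
Joaquin is living and takes 1/12.
Catalina is living and takes 1/12.
Mateo is living and takes 1/4.
Elena is living and takes 1/4.
Beatriz predeceased; the 1/4 allotted to Beatriz's branch passes to Beatriz's issue by representation.
Fernando is the sole taker at this level and receives the full 1/4.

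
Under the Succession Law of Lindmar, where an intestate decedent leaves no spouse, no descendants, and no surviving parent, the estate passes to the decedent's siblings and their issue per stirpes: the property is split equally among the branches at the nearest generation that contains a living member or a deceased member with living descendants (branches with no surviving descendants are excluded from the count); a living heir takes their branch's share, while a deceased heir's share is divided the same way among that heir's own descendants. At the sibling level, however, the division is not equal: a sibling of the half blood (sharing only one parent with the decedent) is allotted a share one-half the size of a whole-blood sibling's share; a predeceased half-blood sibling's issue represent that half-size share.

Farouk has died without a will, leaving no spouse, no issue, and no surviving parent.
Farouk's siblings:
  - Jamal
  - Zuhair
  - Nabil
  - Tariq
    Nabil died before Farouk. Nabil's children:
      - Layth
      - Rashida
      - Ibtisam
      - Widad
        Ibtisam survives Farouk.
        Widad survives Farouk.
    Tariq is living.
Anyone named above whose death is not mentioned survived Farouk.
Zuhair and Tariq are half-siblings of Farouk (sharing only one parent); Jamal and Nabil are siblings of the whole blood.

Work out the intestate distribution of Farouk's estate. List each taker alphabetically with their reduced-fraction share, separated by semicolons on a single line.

No spouse, descendants, or parent survives, so the estate passes to Farouk's siblings per stirpes.
Half-blood siblings count for one-half the weight of whole-blood siblings at the initial division.
Dividing 1 in proportion to weights (total weight 3): Jamal (weight 1) → 1/3; Zuhair (weight 1/2) → 1/6; Nabil (weight 1) → 1/3; Tariq (weight 1/2) → 1/6.
Jamal is living and takes 1/3.
Zuhair is living and takes 1/6.
Nabil predeceased; the 1/3 allotted to Nabil's branch passes to Nabil's issue by representation.
The 1/3 is divided into 4 equal shares of 1/12 among Layth, Rashida, Ibtisam, Widad.
Layth is living and takes 1/12.
Rashida is living and takes 1/12.
Ibtisam is living and takes 1/12.
Widad is living and takes 1/12.
Tariq is living and takes 1/6.

Ibtisam 1/12; Jamal 1/3; Layth 1/12; Rashida 1/12; Tariq 1/6; Widad 1/12; Zuhair 1/6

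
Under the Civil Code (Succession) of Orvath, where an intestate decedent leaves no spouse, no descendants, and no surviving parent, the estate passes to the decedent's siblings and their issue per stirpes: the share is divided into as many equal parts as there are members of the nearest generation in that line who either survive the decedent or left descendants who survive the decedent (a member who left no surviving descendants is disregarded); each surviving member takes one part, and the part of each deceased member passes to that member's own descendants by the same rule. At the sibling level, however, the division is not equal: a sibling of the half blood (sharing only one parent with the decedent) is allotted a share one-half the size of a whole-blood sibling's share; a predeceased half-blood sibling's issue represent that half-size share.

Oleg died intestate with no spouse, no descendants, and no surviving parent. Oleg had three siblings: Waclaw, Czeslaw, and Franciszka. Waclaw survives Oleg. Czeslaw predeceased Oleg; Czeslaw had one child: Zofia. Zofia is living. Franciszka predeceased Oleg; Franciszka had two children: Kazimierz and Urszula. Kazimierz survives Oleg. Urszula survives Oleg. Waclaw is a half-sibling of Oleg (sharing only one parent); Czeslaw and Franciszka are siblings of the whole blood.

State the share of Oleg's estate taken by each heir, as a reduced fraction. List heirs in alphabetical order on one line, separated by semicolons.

No spouse, descendants, or parent survives, so the estate passes to Oleg's siblings per stirpes.
Half-blood siblings count for one-half the weight of whole-blood siblings at the initial division.
Dividing 1 in proportion to weights (total weight 5/2): Waclaw (weight 1/2) → 1/5; Czeslaw (weight 1) → 2/5; Franciszka (weight 1) → 2/5.
Waclaw is living and takes 1/5.
Czeslaw predeceased; the 2/5 allotted to Czeslaw's branch passes to Czeslaw's issue by representation.
Zofia is the sole taker at this level and receives the full 2/5.
Franciszka predeceased; the 2/5 allotted to Franciszka's branch passes to Franciszka's issue by representation.
The 2/5 is divided into 2 equal shares of 1/5 among Kazimierz, Urszula.
Kazimierz is living and takes 1/5.
Urszula is living and takes 1/5.

Kazimierz 1/5; Urszula 1/5; Waclaw 1/5; Zofia 2/5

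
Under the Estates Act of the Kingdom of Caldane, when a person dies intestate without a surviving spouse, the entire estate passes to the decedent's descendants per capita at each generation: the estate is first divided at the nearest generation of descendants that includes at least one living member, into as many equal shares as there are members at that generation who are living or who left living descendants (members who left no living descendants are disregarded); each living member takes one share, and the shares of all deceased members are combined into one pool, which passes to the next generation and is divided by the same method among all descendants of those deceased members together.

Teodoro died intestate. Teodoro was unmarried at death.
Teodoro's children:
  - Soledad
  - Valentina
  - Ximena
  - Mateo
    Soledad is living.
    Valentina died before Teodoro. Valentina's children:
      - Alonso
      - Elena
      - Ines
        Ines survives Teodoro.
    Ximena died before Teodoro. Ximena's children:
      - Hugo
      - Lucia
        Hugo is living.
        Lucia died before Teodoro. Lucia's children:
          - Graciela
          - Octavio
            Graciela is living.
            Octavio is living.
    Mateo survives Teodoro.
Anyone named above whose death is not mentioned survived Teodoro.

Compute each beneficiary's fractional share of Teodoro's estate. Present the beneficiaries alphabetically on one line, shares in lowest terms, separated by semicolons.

There is no surviving spouse, so the entire estate passes to Teodoro's descendants per capita at each generation.
At generation 1 (Soledad, Valentina, Ximena, Mateo) there are 4 shares of (1)/4 = 1/4 each.
Living: Soledad and Mateo — each takes 1/4.
Deceased: Valentina and Ximena. Their combined 1/2 is pooled and carried to generation 2.
At generation 2 (Alonso, Elena, Ines, Hugo, Lucia) there are 5 shares of (1/2)/5 = 1/10 each.
Living: Alonso, Elena, Ines, and Hugo — each takes 1/10.
Deceased: Lucia. That 1/10 share is carried to generation 3.
At generation 3 (Graciela, Octavio) there are 2 shares of (1/10)/2 = 1/20 each.
Living: Graciela and Octavio — each takes 1/20.

Alonso 1/10; Elena 1/10; Graciela 1/20; Hugo 1/10; Ines 1/10; Mateo 1/4; Octavio 1/20; Soledad 1/4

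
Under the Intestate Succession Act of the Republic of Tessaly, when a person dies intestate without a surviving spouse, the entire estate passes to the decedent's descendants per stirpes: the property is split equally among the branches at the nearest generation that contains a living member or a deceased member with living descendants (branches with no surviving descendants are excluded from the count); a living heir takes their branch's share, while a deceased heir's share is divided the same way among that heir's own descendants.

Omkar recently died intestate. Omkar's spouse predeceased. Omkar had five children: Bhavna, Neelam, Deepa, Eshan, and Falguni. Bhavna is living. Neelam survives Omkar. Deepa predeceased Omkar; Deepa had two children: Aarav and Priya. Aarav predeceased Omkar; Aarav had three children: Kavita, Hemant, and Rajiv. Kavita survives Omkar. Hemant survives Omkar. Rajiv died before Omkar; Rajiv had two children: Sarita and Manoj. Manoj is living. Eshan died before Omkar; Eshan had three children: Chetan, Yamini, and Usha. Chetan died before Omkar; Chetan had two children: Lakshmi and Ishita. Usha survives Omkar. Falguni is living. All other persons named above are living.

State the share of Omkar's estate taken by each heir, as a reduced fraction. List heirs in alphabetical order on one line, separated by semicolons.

Bhavna 1/5; Falguni 1/5; Hemant 1/30; Ishita 1/30; Kavita 1/30; Lakshmi 1/30; Manoj 1/60; Neelam 1/5; Priya 1/10; Sarita 1/60; Usha 1/15; Yamini 1/15

There is no surviving spouse, so the entire estate passes to Omkar's descendants per stirpes.
The estate is divided into 5 equal shares of 1/5 among Bhavna, Neelam, Deepa, Eshan, Falguni.
Bhavna is living and takes 1/5.
Neelam is living and takes 1/5.
Deepa predeceased; the 1/5 allotted to Deepa's branch passes to Deepa's issue by representation.
The 1/5 is divided into 2 equal shares of 1/10 among Aarav, Priya.
Aarav predeceased; the 1/10 allotted to Aarav's branch passes to Aarav's issue by representation.
The 1/10 is divided into 3 equal shares of 1/30 among Kavita, Hemant, Rajiv.
Kavita is living and takes 1/30.
Hemant is living and takes 1/30.
Rajiv predeceased; the 1/30 allotted to Rajiv's branch passes to Rajiv's issue by representation.
The 1/30 is divided into 2 equal shares of 1/60 among Sarita, Manoj.
Sarita is living and takes 1/60.
Manoj is living and takes 1/60.
Priya is living and takes 1/10.
Eshan predeceased; the 1/5 allotted to Eshan's branch passes to Eshan's issue by representation.
The 1/5 is divided into 3 equal shares of 1/15 among Chetan, Yamini, Usha.
Chetan predeceased; the 1/15 allotted to Chetan's branch passes to Chetan's issue by representation.
The 1/15 is divided into 2 equal shares of 1/30 among Lakshmi, Ishita.
Lakshmi is living and takes 1/30.
Ishita is living and takes 1/30.
Yamini is living and takes 1/15.
Usha is living and takes 1/15.
Falguni is living and takes 1/5.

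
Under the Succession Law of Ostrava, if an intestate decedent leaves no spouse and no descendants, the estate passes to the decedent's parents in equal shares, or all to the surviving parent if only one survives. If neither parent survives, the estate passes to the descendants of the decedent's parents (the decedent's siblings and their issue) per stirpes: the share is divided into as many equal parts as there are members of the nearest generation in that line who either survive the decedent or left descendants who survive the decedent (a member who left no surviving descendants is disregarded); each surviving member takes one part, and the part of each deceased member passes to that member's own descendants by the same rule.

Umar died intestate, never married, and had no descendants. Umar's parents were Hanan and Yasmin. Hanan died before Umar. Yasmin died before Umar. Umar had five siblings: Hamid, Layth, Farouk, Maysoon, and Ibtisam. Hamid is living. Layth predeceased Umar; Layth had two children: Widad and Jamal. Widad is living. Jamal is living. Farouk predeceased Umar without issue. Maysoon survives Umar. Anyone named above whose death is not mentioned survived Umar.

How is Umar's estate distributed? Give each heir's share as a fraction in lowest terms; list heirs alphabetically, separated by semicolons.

Hamid 1/4; Ibtisam 1/4; Jamal 1/8; Maysoon 1/4; Widad 1/8

Neither parent survives and there are no descendants, so the estate passes to Umar's siblings and their issue per stirpes.
Farouk left no surviving issue, so that branch lapses and is disregarded.
The estate is divided into 4 equal shares of 1/4 among Hamid, Layth, Maysoon, Ibtisam.
Hamid is living and takes 1/4.
Layth predeceased; the 1/4 allotted to Layth's branch passes to Layth's issue by representation.
The 1/4 is divided into 2 equal shares of 1/8 among Widad, Jamal.
Widad is living and takes 1/8.
Jamal is living and takes 1/8.
Maysoon is living and takes 1/4.
Ibtisam is living and takes 1/4.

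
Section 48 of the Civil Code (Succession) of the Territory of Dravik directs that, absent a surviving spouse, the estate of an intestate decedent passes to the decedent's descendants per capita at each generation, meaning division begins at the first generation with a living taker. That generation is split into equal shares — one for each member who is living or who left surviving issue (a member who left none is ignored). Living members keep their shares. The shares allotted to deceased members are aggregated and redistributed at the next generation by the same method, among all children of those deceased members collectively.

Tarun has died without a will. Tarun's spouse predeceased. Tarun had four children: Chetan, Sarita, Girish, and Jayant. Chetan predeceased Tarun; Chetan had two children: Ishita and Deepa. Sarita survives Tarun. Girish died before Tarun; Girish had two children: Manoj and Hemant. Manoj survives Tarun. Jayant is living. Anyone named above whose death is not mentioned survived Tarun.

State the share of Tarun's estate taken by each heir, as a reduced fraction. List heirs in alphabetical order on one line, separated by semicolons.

There is no surviving spouse, so the entire estate passes to Tarun's descendants per capita at each generation.
At generation 1 (Chetan, Sarita, Girish, Jayant) there are 4 shares of (1)/4 = 1/4 each.
Living: Sarita and Jayant — each takes 1/4.
Deceased: Chetan and Girish. Their combined 1/2 is pooled and carried to generation 2.
At generation 2 (Ishita, Deepa, Manoj, Hemant) there are 4 shares of (1/2)/4 = 1/8 each.
Living: Ishita, Deepa, Manoj, and Hemant — each takes 1/8.

Deepa 1/8; Hemant 1/8; Ishita 1/8; Jayant 1/4; Manoj 1/8; Sarita 1/4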